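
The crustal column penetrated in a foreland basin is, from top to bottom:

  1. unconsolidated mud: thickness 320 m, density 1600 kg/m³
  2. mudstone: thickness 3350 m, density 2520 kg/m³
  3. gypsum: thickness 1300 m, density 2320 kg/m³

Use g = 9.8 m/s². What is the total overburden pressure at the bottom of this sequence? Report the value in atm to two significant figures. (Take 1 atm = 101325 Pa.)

unconsolidated mud: 1600 kg/m³ × 9.8 m/s² × 320 m = 5.018×10^6 Pa = 49.52 atm
mudstone: 2520 kg/m³ × 9.8 m/s² × 3350 m = 8.273×10^7 Pa = 816.5 atm
gypsum: 2320 kg/m³ × 9.8 m/s² × 1300 m = 2.956×10^7 Pa = 291.7 atm
Total = 49.52 + 816.5 + 291.7 = 1157.7 atm

1200 atm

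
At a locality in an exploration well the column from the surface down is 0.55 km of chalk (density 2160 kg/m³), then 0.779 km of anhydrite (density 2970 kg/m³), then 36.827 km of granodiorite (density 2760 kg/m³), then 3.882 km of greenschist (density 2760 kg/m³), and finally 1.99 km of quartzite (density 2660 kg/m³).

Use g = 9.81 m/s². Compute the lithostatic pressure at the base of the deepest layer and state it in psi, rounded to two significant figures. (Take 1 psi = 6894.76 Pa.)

chalk: 2160 kg/m³ × 9.81 m/s² × 550 m = 1.165×10^7 Pa = 1690 psi
anhydrite: 2970 kg/m³ × 9.81 m/s² × 779 m = 2.270×10^7 Pa = 3292 psi
granodiorite: 2760 kg/m³ × 9.81 m/s² × 36827 m = 9.971×10^8 Pa = 1.446×10^5 psi
greenschist: 2760 kg/m³ × 9.81 m/s² × 3882 m = 1.051×10^8 Pa = 15245 psi
quartzite: 2660 kg/m³ × 9.81 m/s² × 1990 m = 5.193×10^7 Pa = 7532 psi
Total = 1690 + 3292 + 1.446×10^5 + 15245 + 7532 = 1.7238×10^5 psi

170000 psi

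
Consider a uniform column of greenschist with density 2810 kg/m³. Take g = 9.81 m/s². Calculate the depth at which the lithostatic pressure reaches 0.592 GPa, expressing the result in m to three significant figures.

21500 m

h = P/(ρg) = 0.592 GPa / (2810 kg/m³ × 9.81 m/s²) = 5.920×10^8 Pa / 27566 Pa/m = 21476 m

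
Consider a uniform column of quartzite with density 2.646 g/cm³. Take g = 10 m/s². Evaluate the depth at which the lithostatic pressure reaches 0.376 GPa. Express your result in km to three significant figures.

14.2 km

h = P/(ρg) = 0.376 GPa / (2646 kg/m³ × 10 m/s²) = 3.760×10^8 Pa / 26460 Pa/m = 14210 m
= 14.210 km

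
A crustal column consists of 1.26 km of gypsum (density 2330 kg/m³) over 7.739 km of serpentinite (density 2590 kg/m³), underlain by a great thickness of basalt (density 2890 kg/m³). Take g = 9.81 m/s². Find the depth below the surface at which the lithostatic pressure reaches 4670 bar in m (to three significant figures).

Pressure at base of upper layers: 2330×9.81×1260 + 2590×9.81×7739 = 2.254×10^8 Pa = 2254 bar
Remaining pressure to be supplied by basalt: 4.670×10^8 − 2.254×10^8 = 2.416×10^8 Pa
Additional depth in basalt = 2.416×10^8 Pa / (2890 kg/m³ × 9.81 m/s²) = 8520.6 m
Total depth = 8999 m + 8520.6 m = 17520 m

17500 m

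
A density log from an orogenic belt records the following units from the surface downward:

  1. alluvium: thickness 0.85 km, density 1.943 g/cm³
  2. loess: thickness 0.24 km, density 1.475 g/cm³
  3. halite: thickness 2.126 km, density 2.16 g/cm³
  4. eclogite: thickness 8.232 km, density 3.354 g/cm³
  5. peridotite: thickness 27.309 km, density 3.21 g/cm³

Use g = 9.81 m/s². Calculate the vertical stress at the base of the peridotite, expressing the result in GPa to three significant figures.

1.20 GPa

alluvium: 1943 kg/m³ × 9.81 m/s² × 850 m = 1.620×10^7 Pa = 0.01620 GPa
loess: 1475 kg/m³ × 9.81 m/s² × 240 m = 3.473×10^6 Pa = 3.473×10^-3 GPa
halite: 2160 kg/m³ × 9.81 m/s² × 2126 m = 4.505×10^7 Pa = 0.04505 GPa
eclogite: 3354 kg/m³ × 9.81 m/s² × 8232 m = 2.709×10^8 Pa = 0.2709 GPa
peridotite: 3210 kg/m³ × 9.81 m/s² × 27309 m = 8.600×10^8 Pa = 0.8600 GPa
Total = 0.01620 + 3.473×10^-3 + 0.04505 + 0.2709 + 0.8600 = 1.1955 GPa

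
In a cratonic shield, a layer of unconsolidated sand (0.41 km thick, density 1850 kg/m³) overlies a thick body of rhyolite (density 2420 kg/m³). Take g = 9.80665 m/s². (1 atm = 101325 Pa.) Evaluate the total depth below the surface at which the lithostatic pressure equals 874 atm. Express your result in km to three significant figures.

Pressure at base of upper layers: 1850×9.80665×410 = 7.438×10^6 Pa = 73.41 atm
Remaining pressure to be supplied by rhyolite: 8.856×10^7 − 7.438×10^6 = 8.112×10^7 Pa
Additional depth in rhyolite = 8.112×10^7 Pa / (2420 kg/m³ × 9.80665 m/s²) = 3418.1 m
Total depth = 410 m + 3418.1 m = 3828.1 m
= 3.8281 km

3.83 km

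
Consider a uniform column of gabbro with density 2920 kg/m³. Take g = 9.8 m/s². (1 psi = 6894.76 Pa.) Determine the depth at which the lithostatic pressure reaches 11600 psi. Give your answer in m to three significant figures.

h = P/(ρg) = 11600 psi / (2920 kg/m³ × 9.8 m/s²) = 7.998×10^7 Pa / 28616 Pa/m = 2794.9 m

2790 m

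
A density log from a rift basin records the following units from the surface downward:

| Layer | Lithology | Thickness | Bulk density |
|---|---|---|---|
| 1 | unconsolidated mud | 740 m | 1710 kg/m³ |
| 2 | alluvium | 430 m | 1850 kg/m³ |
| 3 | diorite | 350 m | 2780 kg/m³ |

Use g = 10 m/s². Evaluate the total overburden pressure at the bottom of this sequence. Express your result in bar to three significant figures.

303 bar

unconsolidated mud: 1710 kg/m³ × 10 m/s² × 740 m = 1.265×10^7 Pa = 126.5 bar
alluvium: 1850 kg/m³ × 10 m/s² × 430 m = 7.955×10^6 Pa = 79.55 bar
diorite: 2780 kg/m³ × 10 m/s² × 350 m = 9.730×10^6 Pa = 97.30 bar
Total = 126.5 + 79.55 + 97.30 = 303.39 bar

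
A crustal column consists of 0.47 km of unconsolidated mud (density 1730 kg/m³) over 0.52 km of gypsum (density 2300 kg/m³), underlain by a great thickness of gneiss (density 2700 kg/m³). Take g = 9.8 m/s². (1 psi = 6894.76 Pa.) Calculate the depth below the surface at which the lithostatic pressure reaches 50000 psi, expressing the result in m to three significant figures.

Pressure at base of upper layers: 1730×9.8×470 + 2300×9.8×520 = 1.969×10^7 Pa = 2856 psi
Remaining pressure to be supplied by gneiss: 3.447×10^8 − 1.969×10^7 = 3.250×10^8 Pa
Additional depth in gneiss = 3.250×10^8 Pa / (2700 kg/m³ × 9.8 m/s²) = 12285 m
Total depth = 990 m + 12285 m = 13275 m

13300 m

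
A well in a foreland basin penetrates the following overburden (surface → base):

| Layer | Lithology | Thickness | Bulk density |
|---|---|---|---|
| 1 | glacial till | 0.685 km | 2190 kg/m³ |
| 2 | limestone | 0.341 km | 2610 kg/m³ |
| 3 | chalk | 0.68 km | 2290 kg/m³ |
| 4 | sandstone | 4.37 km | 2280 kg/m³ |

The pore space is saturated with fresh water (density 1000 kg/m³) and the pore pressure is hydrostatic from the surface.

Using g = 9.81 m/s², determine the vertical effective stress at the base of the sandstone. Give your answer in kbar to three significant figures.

0.769 kbar

Overburden (lithostatic) stress σ_v:
glacial till: 2190 kg/m³ × 9.81 m/s² × 685 m = 1.472×10^7 Pa = 14.72 MPa
limestone: 2610 kg/m³ × 9.81 m/s² × 341 m = 8.731×10^6 Pa = 8.731 MPa
chalk: 2290 kg/m³ × 9.81 m/s² × 680 m = 1.528×10^7 Pa = 15.28 MPa
sandstone: 2280 kg/m³ × 9.81 m/s² × 4370 m = 9.774×10^7 Pa = 97.74 MPa
Total = 14.72 + 8.731 + 15.28 + 97.74 = 136.47 MPa
Pore pressure P_p = 1000 kg/m³ × 9.81 m/s² × 6076 m = 5.961×10^7 Pa = 59.61 MPa
Effective stress σ' = σ_v − P_p = 136.5 − 59.61 = 76.861 MPa = 0.76861 kbar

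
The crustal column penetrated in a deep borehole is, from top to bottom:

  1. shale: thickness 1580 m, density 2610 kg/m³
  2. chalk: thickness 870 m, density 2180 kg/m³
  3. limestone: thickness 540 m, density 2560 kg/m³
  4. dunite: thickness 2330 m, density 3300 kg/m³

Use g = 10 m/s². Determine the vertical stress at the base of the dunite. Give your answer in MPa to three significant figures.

shale: 2610 kg/m³ × 10 m/s² × 1580 m = 4.124×10^7 Pa = 41.24 MPa
chalk: 2180 kg/m³ × 10 m/s² × 870 m = 1.897×10^7 Pa = 18.97 MPa
limestone: 2560 kg/m³ × 10 m/s² × 540 m = 1.382×10^7 Pa = 13.82 MPa
dunite: 3300 kg/m³ × 10 m/s² × 2330 m = 7.689×10^7 Pa = 76.89 MPa
Total = 41.24 + 18.97 + 13.82 + 76.89 = 150.92 MPa

151 MPa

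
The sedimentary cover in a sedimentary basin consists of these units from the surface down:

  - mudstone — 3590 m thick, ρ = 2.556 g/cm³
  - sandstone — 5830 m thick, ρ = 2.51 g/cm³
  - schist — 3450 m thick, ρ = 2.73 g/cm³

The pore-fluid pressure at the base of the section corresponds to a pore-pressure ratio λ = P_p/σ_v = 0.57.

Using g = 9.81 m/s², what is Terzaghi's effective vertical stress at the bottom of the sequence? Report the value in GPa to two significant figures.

Overburden (lithostatic) stress σ_v:
mudstone: 2556 kg/m³ × 9.81 m/s² × 3590 m = 9.002×10^7 Pa = 90.02 MPa
sandstone: 2510 kg/m³ × 9.81 m/s² × 5830 m = 1.436×10^8 Pa = 143.6 MPa
schist: 2730 kg/m³ × 9.81 m/s² × 3450 m = 9.240×10^7 Pa = 92.40 MPa
Total = 90.02 + 143.6 + 92.40 = 325.97 MPa
Pore pressure P_p = λ·σ_v = 0.57 × 326.0 MPa = 185.8 MPa
Effective stress σ' = σ_v − P_p = 326.0 − 185.8 = 140.16 MPa = 0.14016 GPa

0.14 GPa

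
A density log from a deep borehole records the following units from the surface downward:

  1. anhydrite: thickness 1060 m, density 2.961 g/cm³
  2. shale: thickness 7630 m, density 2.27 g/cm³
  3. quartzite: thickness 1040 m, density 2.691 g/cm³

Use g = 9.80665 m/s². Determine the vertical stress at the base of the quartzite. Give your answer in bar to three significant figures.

anhydrite: 2961 kg/m³ × 9.80665 m/s² × 1060 m = 3.078×10^7 Pa = 307.8 bar
shale: 2270 kg/m³ × 9.80665 m/s² × 7630 m = 1.699×10^8 Pa = 1699 bar
quartzite: 2691 kg/m³ × 9.80665 m/s² × 1040 m = 2.745×10^7 Pa = 274.5 bar
Total = 307.8 + 1699 + 274.5 = 2280.8 bar

2280 bar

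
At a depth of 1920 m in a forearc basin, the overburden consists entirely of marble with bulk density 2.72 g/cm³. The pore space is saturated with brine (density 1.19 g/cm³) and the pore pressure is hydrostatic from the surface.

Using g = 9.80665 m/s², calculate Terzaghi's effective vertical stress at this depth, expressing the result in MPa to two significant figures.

Overburden (lithostatic) stress σ_v:
marble: 2720 kg/m³ × 9.80665 m/s² × 1920 m = 5.121×10^7 Pa = 51.21 MPa
Pore pressure P_p = 1190 kg/m³ × 9.80665 m/s² × 1920 m = 2.241×10^7 Pa = 22.41 MPa
Effective stress σ' = σ_v − P_p = 51.21 − 22.41 = 28.808 MPa

29 MPa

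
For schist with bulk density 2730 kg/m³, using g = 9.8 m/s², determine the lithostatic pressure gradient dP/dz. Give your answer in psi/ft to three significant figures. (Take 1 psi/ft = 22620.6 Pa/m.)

1.18 psi/ft

dP/dz = ρg = 2730 kg/m³ × 9.8 m/s² = 26754 Pa/m
= 26754 Pa/m × (1 psi/ft / 22621 Pa/m) = 1.1827 psi/ft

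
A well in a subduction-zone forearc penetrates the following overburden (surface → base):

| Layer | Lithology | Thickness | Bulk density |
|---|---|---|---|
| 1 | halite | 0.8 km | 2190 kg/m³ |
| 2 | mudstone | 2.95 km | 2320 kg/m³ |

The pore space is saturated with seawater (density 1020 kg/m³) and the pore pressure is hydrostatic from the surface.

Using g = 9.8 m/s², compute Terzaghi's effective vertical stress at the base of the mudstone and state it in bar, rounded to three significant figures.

468 bar

Overburden (lithostatic) stress σ_v:
halite: 2190 kg/m³ × 9.8 m/s² × 800 m = 1.717×10^7 Pa = 17.17 MPa
mudstone: 2320 kg/m³ × 9.8 m/s² × 2950 m = 6.707×10^7 Pa = 67.07 MPa
Total = 17.17 + 67.07 = 84.241 MPa
Pore pressure P_p = 1020 kg/m³ × 9.8 m/s² × 3750 m = 3.748×10^7 Pa = 37.48 MPa
Effective stress σ' = σ_v − P_p = 84.24 − 37.48 = 46.756 MPa = 467.56 bar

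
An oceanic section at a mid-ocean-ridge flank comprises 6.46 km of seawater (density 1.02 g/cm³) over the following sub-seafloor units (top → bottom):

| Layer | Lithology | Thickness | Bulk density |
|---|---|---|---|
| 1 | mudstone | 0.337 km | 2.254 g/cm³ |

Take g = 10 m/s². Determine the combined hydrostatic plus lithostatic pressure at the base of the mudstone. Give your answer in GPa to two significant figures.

0.073 GPa

seawater: 1020 kg/m³ × 10 m/s² × 6460 m = 6.589×10^7 Pa = 0.06589 GPa
mudstone: 2254 kg/m³ × 10 m/s² × 337 m = 7.596×10^6 Pa = 7.596×10^-3 GPa
Total = 0.06589 + 7.596×10^-3 = 0.073488 GPa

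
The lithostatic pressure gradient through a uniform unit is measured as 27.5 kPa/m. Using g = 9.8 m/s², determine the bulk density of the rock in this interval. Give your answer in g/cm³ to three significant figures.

2.81 g/cm³

ρ = (dP/dz)/g = 27.5 kPa/m / 9.8 m/s² = 27500 Pa/m / 9.8 m/s² = 2806.1 kg/m³
= 2.806 g/cm³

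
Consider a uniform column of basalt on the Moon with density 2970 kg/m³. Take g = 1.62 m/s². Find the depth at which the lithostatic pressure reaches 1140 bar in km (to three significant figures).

23.7 km

h = P/(ρg) = 1140 bar / (2970 kg/m³ × 1.62 m/s²) = 1.140×10^8 Pa / 4811.4 Pa/m = 23694 m
= 23.694 km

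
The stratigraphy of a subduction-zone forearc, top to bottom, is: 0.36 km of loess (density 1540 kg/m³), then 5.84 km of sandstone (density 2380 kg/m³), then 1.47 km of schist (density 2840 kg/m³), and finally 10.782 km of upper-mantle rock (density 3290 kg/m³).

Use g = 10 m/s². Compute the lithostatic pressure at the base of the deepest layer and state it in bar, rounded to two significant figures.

5400 bar

loess: 1540 kg/m³ × 10 m/s² × 360 m = 5.544×10^6 Pa = 55.44 bar
sandstone: 2380 kg/m³ × 10 m/s² × 5840 m = 1.390×10^8 Pa = 1390 bar
schist: 2840 kg/m³ × 10 m/s² × 1470 m = 4.175×10^7 Pa = 417.5 bar
upper-mantle rock: 3290 kg/m³ × 10 m/s² × 10782 m = 3.547×10^8 Pa = 3547 bar
Total = 55.44 + 1390 + 417.5 + 3547 = 5410.1 bar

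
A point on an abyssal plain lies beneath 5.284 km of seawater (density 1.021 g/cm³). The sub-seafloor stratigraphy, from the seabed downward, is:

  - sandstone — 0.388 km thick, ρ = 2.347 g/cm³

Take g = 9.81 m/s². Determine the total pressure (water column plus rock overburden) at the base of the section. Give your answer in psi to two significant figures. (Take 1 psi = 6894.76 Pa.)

seawater: 1021 kg/m³ × 9.81 m/s² × 5284 m = 5.292×10^7 Pa = 7676 psi
sandstone: 2347 kg/m³ × 9.81 m/s² × 388 m = 8.933×10^6 Pa = 1296 psi
Total = 7676 + 1296 = 8971.7 psi

9000 psi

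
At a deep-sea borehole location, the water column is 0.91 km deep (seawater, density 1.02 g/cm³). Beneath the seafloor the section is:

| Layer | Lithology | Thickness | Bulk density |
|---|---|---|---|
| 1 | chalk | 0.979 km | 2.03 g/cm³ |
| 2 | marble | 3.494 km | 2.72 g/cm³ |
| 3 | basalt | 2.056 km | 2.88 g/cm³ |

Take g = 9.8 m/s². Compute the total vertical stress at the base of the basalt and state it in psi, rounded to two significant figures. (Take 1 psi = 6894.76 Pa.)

26000 psi

seawater: 1020 kg/m³ × 9.8 m/s² × 910 m = 9.096×10^6 Pa = 1319 psi
chalk: 2030 kg/m³ × 9.8 m/s² × 979 m = 1.948×10^7 Pa = 2825 psi
marble: 2720 kg/m³ × 9.8 m/s² × 3494 m = 9.314×10^7 Pa = 13508 psi
basalt: 2880 kg/m³ × 9.8 m/s² × 2056 m = 5.803×10^7 Pa = 8416 psi
Total = 1319 + 2825 + 13508 + 8416 = 26069 psi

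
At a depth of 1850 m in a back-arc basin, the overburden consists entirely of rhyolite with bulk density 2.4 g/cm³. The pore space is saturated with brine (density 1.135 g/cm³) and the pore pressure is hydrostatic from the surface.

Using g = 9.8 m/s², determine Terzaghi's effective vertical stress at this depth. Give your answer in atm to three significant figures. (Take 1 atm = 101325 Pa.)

226 atm

Overburden (lithostatic) stress σ_v:
rhyolite: 2400 kg/m³ × 9.8 m/s² × 1850 m = 4.351×10^7 Pa = 43.51 MPa
Pore pressure P_p = 1135 kg/m³ × 9.8 m/s² × 1850 m = 2.058×10^7 Pa = 20.58 MPa
Effective stress σ' = σ_v − P_p = 43.51 − 20.58 = 22.934 MPa = 226.35 atm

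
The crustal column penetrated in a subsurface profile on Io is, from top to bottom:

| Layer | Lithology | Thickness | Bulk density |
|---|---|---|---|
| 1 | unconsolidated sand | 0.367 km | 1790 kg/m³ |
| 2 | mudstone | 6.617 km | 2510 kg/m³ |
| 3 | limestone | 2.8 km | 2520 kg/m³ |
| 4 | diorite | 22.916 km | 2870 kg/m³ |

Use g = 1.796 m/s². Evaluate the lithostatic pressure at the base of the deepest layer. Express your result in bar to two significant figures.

unconsolidated sand: 1790 kg/m³ × 1.796 m/s² × 367 m = 1.180×10^6 Pa = 11.80 bar
mudstone: 2510 kg/m³ × 1.796 m/s² × 6617 m = 2.983×10^7 Pa = 298.3 bar
limestone: 2520 kg/m³ × 1.796 m/s² × 2800 m = 1.267×10^7 Pa = 126.7 bar
diorite: 2870 kg/m³ × 1.796 m/s² × 22916 m = 1.181×10^8 Pa = 1181 bar
Total = 11.80 + 298.3 + 126.7 + 1181 = 1618.0 bar

1600 bar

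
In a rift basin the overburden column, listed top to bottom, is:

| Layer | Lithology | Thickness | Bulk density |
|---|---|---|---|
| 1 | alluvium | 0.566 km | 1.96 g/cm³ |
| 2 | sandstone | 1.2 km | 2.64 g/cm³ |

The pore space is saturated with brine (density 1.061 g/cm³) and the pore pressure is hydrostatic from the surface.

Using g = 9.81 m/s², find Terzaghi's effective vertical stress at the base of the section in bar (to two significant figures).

Overburden (lithostatic) stress σ_v:
alluvium: 1960 kg/m³ × 9.81 m/s² × 566 m = 1.088×10^7 Pa = 10.88 MPa
sandstone: 2640 kg/m³ × 9.81 m/s² × 1200 m = 3.108×10^7 Pa = 31.08 MPa
Total = 10.88 + 31.08 = 41.961 MPa
Pore pressure P_p = 1061 kg/m³ × 9.81 m/s² × 1766 m = 1.838×10^7 Pa = 18.38 MPa
Effective stress σ' = σ_v − P_p = 41.96 − 18.38 = 23.580 MPa = 235.80 bar

240 bar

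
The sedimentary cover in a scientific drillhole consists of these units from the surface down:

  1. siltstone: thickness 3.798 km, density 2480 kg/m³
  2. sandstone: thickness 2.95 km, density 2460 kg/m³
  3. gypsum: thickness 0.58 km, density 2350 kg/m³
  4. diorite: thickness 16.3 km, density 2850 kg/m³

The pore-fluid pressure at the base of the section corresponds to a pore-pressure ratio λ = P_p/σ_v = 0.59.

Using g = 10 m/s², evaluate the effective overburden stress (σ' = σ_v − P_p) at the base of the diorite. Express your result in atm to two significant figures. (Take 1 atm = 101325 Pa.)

2600 atm

Overburden (lithostatic) stress σ_v:
siltstone: 2480 kg/m³ × 10 m/s² × 3798 m = 9.419×10^7 Pa = 94.19 MPa
sandstone: 2460 kg/m³ × 10 m/s² × 2950 m = 7.257×10^7 Pa = 72.57 MPa
gypsum: 2350 kg/m³ × 10 m/s² × 580 m = 1.363×10^7 Pa = 13.63 MPa
diorite: 2850 kg/m³ × 10 m/s² × 16300 m = 4.646×10^8 Pa = 464.6 MPa
Total = 94.19 + 72.57 + 13.63 + 464.6 = 644.94 MPa
Pore pressure P_p = λ·σ_v = 0.59 × 644.9 MPa = 380.5 MPa
Effective stress σ' = σ_v − P_p = 644.9 − 380.5 = 264.43 MPa = 2609.7 atm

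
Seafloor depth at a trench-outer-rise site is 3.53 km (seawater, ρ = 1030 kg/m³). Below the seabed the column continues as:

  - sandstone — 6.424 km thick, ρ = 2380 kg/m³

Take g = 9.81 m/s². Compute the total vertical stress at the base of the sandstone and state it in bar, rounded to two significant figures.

1900 bar

seawater: 1030 kg/m³ × 9.81 m/s² × 3530 m = 3.567×10^7 Pa = 356.7 bar
sandstone: 2380 kg/m³ × 9.81 m/s² × 6424 m = 1.500×10^8 Pa = 1500 bar
Total = 356.7 + 1500 = 1856.5 bar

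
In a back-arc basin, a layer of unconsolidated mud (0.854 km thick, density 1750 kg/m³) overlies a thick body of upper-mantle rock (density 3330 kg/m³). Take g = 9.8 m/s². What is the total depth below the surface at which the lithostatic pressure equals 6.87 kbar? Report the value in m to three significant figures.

Pressure at base of upper layers: 1750×9.8×854 = 1.465×10^7 Pa = 0.1465 kbar
Remaining pressure to be supplied by upper-mantle rock: 6.870×10^8 − 1.465×10^7 = 6.724×10^8 Pa
Additional depth in upper-mantle rock = 6.724×10^8 Pa / (3330 kg/m³ × 9.8 m/s²) = 20603 m
Total depth = 854 m + 20603 m = 21457 m

21500 m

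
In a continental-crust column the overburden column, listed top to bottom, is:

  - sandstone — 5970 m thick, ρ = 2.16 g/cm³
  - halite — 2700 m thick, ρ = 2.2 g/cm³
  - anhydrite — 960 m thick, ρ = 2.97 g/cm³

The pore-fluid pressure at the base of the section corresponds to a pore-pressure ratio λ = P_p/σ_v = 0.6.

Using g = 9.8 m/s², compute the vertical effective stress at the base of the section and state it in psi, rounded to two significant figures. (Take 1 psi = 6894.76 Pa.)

Overburden (lithostatic) stress σ_v:
sandstone: 2160 kg/m³ × 9.8 m/s² × 5970 m = 1.264×10^8 Pa = 126.4 MPa
halite: 2200 kg/m³ × 9.8 m/s² × 2700 m = 5.821×10^7 Pa = 58.21 MPa
anhydrite: 2970 kg/m³ × 9.8 m/s² × 960 m = 2.794×10^7 Pa = 27.94 MPa
Total = 126.4 + 58.21 + 27.94 = 212.53 MPa
Pore pressure P_p = λ·σ_v = 0.6 × 212.5 MPa = 127.5 MPa
Effective stress σ' = σ_v − P_p = 212.5 − 127.5 = 85.011 MPa = 12330 psi

12000 psi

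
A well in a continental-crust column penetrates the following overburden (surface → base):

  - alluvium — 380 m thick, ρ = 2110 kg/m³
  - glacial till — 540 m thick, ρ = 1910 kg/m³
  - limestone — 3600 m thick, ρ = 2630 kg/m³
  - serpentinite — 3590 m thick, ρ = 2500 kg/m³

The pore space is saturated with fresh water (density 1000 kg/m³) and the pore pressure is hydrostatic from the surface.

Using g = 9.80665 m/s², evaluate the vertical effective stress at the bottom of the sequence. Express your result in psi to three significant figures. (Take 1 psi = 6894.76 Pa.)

17300 psi

Overburden (lithostatic) stress σ_v:
alluvium: 2110 kg/m³ × 9.80665 m/s² × 380 m = 7.863×10^6 Pa = 7.863 MPa
glacial till: 1910 kg/m³ × 9.80665 m/s² × 540 m = 1.011×10^7 Pa = 10.11 MPa
limestone: 2630 kg/m³ × 9.80665 m/s² × 3600 m = 9.285×10^7 Pa = 92.85 MPa
serpentinite: 2500 kg/m³ × 9.80665 m/s² × 3590 m = 8.801×10^7 Pa = 88.01 MPa
Total = 7.863 + 10.11 + 92.85 + 88.01 = 198.84 MPa
Pore pressure P_p = 1000 kg/m³ × 9.80665 m/s² × 8110 m = 7.953×10^7 Pa = 79.53 MPa
Effective stress σ' = σ_v − P_p = 198.8 − 79.53 = 119.31 MPa = 17304 psi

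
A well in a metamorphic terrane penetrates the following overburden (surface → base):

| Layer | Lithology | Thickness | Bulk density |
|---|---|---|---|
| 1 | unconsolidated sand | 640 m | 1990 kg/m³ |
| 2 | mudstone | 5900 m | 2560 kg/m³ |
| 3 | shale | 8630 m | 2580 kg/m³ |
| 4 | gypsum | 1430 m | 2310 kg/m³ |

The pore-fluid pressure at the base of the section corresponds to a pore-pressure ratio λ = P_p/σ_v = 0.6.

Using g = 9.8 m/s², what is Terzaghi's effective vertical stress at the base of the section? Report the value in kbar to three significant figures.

Overburden (lithostatic) stress σ_v:
unconsolidated sand: 1990 kg/m³ × 9.8 m/s² × 640 m = 1.248×10^7 Pa = 12.48 MPa
mudstone: 2560 kg/m³ × 9.8 m/s² × 5900 m = 1.480×10^8 Pa = 148.0 MPa
shale: 2580 kg/m³ × 9.8 m/s² × 8630 m = 2.182×10^8 Pa = 218.2 MPa
gypsum: 2310 kg/m³ × 9.8 m/s² × 1430 m = 3.237×10^7 Pa = 32.37 MPa
Total = 12.48 + 148.0 + 218.2 + 32.37 = 411.07 MPa
Pore pressure P_p = λ·σ_v = 0.6 × 411.1 MPa = 246.6 MPa
Effective stress σ' = σ_v − P_p = 411.1 − 246.6 = 164.43 MPa = 1.6443 kbar

1.64 kbar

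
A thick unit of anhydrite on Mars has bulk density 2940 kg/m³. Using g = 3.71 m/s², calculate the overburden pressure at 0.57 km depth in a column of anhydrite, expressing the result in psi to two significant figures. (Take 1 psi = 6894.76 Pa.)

900 psi

anhydrite: 2940 kg/m³ × 3.71 m/s² × 570 m = 6.217×10^6 Pa = 901.7 psi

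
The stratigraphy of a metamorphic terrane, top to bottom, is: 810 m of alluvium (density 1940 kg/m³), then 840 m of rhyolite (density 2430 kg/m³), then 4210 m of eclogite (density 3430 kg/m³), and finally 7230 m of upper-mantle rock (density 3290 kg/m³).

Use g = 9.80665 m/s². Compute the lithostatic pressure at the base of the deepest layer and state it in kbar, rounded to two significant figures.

4.1 kbar

alluvium: 1940 kg/m³ × 9.80665 m/s² × 810 m = 1.541×10^7 Pa = 0.1541 kbar
rhyolite: 2430 kg/m³ × 9.80665 m/s² × 840 m = 2.002×10^7 Pa = 0.2002 kbar
eclogite: 3430 kg/m³ × 9.80665 m/s² × 4210 m = 1.416×10^8 Pa = 1.416 kbar
upper-mantle rock: 3290 kg/m³ × 9.80665 m/s² × 7230 m = 2.333×10^8 Pa = 2.333 kbar
Total = 0.1541 + 0.2002 + 1.416 + 2.333 = 4.1031 kbar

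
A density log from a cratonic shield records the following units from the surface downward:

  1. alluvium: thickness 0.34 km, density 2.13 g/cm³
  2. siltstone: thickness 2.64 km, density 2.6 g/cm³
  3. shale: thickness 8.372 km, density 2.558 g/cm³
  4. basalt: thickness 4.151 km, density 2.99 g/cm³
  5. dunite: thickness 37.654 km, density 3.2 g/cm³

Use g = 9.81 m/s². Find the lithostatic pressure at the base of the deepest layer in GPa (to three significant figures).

1.59 GPa

alluvium: 2130 kg/m³ × 9.81 m/s² × 340 m = 7.104×10^6 Pa = 7.104×10^-3 GPa
siltstone: 2600 kg/m³ × 9.81 m/s² × 2640 m = 6.734×10^7 Pa = 0.06734 GPa
shale: 2558 kg/m³ × 9.81 m/s² × 8372 m = 2.101×10^8 Pa = 0.2101 GPa
basalt: 2990 kg/m³ × 9.81 m/s² × 4151 m = 1.218×10^8 Pa = 0.1218 GPa
dunite: 3200 kg/m³ × 9.81 m/s² × 37654 m = 1.182×10^9 Pa = 1.182 GPa
Total = 7.104×10^-3 + 0.06734 + 0.2101 + 0.1218 + 1.182 = 1.5883 GPa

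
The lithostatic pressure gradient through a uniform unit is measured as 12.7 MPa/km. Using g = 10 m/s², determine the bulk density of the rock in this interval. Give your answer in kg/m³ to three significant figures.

1270 kg/m³

ρ = (dP/dz)/g = 12.7 MPa/km / 10 m/s² = 12700 Pa/m / 10 m/s² = 1270.0 kg/m³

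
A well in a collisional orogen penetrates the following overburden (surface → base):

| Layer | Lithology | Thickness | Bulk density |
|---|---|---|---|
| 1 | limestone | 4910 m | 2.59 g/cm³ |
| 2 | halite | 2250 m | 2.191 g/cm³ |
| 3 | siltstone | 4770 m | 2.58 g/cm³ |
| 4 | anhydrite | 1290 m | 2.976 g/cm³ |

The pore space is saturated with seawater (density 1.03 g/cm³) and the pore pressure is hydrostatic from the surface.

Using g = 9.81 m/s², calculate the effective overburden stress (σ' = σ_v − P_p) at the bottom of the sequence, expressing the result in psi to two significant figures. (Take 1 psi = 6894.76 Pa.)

29000 psi

Overburden (lithostatic) stress σ_v:
limestone: 2590 kg/m³ × 9.81 m/s² × 4910 m = 1.248×10^8 Pa = 124.8 MPa
halite: 2191 kg/m³ × 9.81 m/s² × 2250 m = 4.836×10^7 Pa = 48.36 MPa
siltstone: 2580 kg/m³ × 9.81 m/s² × 4770 m = 1.207×10^8 Pa = 120.7 MPa
anhydrite: 2976 kg/m³ × 9.81 m/s² × 1290 m = 3.766×10^7 Pa = 37.66 MPa
Total = 124.8 + 48.36 + 120.7 + 37.66 = 331.50 MPa
Pore pressure P_p = 1030 kg/m³ × 9.81 m/s² × 13220 m = 1.336×10^8 Pa = 133.6 MPa
Effective stress σ' = σ_v − P_p = 331.5 − 133.6 = 197.92 MPa = 28706 psi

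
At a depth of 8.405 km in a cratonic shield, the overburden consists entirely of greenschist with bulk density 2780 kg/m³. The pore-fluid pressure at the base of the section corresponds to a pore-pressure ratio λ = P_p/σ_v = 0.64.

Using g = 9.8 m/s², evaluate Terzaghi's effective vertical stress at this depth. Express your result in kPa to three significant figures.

Overburden (lithostatic) stress σ_v:
greenschist: 2780 kg/m³ × 9.8 m/s² × 8405 m = 2.290×10^8 Pa = 229.0 MPa
Pore pressure P_p = λ·σ_v = 0.64 × 229.0 MPa = 146.6 MPa
Effective stress σ' = σ_v − P_p = 229.0 − 146.6 = 82.435 MPa = 82435 kPa

82400 kPa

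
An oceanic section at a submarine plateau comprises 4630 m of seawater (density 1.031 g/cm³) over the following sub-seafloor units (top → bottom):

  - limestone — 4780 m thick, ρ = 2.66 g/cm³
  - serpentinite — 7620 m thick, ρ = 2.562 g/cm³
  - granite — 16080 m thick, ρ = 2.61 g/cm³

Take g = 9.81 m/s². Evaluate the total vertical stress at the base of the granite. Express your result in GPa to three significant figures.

0.775 GPa

seawater: 1031 kg/m³ × 9.81 m/s² × 4630 m = 4.683×10^7 Pa = 0.04683 GPa
limestone: 2660 kg/m³ × 9.81 m/s² × 4780 m = 1.247×10^8 Pa = 0.1247 GPa
serpentinite: 2562 kg/m³ × 9.81 m/s² × 7620 m = 1.915×10^8 Pa = 0.1915 GPa
granite: 2610 kg/m³ × 9.81 m/s² × 16080 m = 4.117×10^8 Pa = 0.4117 GPa
Total = 0.04683 + 0.1247 + 0.1915 + 0.4117 = 0.77479 GPa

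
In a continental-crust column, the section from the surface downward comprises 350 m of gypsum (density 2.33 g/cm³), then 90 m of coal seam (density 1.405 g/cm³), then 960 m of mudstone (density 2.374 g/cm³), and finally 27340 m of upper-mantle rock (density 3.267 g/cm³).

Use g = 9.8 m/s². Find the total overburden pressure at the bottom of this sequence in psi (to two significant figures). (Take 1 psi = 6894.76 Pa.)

gypsum: 2330 kg/m³ × 9.8 m/s² × 350 m = 7.992×10^6 Pa = 1159 psi
coal seam: 1405 kg/m³ × 9.8 m/s² × 90 m = 1.239×10^6 Pa = 179.7 psi
mudstone: 2374 kg/m³ × 9.8 m/s² × 960 m = 2.233×10^7 Pa = 3239 psi
upper-mantle rock: 3267 kg/m³ × 9.8 m/s² × 27340 m = 8.753×10^8 Pa = 1.270×10^5 psi
Total = 1159 + 179.7 + 3239 + 1.270×10^5 = 1.3153×10^5 psi

130000 psi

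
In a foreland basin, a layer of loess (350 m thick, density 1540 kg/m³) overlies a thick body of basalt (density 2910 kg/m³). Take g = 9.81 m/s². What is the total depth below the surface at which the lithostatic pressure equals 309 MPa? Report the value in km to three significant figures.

Pressure at base of upper layers: 1540×9.81×350 = 5.288×10^6 Pa = 5.288 MPa
Remaining pressure to be supplied by basalt: 3.090×10^8 − 5.288×10^6 = 3.037×10^8 Pa
Additional depth in basalt = 3.037×10^8 Pa / (2910 kg/m³ × 9.81 m/s²) = 10639 m
Total depth = 350 m + 10639 m = 10989 m
= 10.989 km

11.0 km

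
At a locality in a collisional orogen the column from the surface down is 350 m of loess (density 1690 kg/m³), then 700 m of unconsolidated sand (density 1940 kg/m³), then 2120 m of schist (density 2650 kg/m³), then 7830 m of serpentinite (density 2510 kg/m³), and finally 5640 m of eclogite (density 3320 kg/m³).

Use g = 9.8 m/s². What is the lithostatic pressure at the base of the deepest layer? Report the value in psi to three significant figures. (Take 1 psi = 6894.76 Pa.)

65300 psi

loess: 1690 kg/m³ × 9.8 m/s² × 350 m = 5.797×10^6 Pa = 840.7 psi
unconsolidated sand: 1940 kg/m³ × 9.8 m/s² × 700 m = 1.331×10^7 Pa = 1930 psi
schist: 2650 kg/m³ × 9.8 m/s² × 2120 m = 5.506×10^7 Pa = 7985 psi
serpentinite: 2510 kg/m³ × 9.8 m/s² × 7830 m = 1.926×10^8 Pa = 27935 psi
eclogite: 3320 kg/m³ × 9.8 m/s² × 5640 m = 1.835×10^8 Pa = 26615 psi
Total = 840.7 + 1930 + 7985 + 27935 + 26615 = 65306 psi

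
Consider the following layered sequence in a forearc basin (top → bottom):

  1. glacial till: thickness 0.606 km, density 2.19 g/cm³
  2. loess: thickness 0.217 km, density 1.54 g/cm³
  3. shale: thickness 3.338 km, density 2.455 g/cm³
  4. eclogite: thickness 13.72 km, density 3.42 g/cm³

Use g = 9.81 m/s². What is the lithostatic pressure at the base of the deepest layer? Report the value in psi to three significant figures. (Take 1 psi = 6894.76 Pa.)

glacial till: 2190 kg/m³ × 9.81 m/s² × 606 m = 1.302×10^7 Pa = 1888 psi
loess: 1540 kg/m³ × 9.81 m/s² × 217 m = 3.278×10^6 Pa = 475.5 psi
shale: 2455 kg/m³ × 9.81 m/s² × 3338 m = 8.039×10^7 Pa = 11660 psi
eclogite: 3420 kg/m³ × 9.81 m/s² × 13720 m = 4.603×10^8 Pa = 66762 psi
Total = 1888 + 475.5 + 11660 + 66762 = 80786 psi

80800 psi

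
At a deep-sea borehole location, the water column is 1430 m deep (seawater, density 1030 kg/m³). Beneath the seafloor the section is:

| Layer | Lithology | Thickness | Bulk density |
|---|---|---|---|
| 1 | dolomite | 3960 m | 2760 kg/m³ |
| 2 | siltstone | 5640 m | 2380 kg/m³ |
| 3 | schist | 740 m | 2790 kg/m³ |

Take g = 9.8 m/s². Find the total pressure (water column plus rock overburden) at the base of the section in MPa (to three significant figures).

273 MPa

seawater: 1030 kg/m³ × 9.8 m/s² × 1430 m = 1.443×10^7 Pa = 14.43 MPa
dolomite: 2760 kg/m³ × 9.8 m/s² × 3960 m = 1.071×10^8 Pa = 107.1 MPa
siltstone: 2380 kg/m³ × 9.8 m/s² × 5640 m = 1.315×10^8 Pa = 131.5 MPa
schist: 2790 kg/m³ × 9.8 m/s² × 740 m = 2.023×10^7 Pa = 20.23 MPa
Total = 14.43 + 107.1 + 131.5 + 20.23 = 273.32 MPa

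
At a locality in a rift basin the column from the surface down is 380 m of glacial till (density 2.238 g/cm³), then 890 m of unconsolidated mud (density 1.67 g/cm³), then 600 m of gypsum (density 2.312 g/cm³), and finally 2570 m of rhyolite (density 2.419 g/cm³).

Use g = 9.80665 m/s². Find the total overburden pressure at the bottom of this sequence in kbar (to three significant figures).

0.975 kbar

glacial till: 2238 kg/m³ × 9.80665 m/s² × 380 m = 8.340×10^6 Pa = 0.08340 kbar
unconsolidated mud: 1670 kg/m³ × 9.80665 m/s² × 890 m = 1.458×10^7 Pa = 0.1458 kbar
gypsum: 2312 kg/m³ × 9.80665 m/s² × 600 m = 1.360×10^7 Pa = 0.1360 kbar
rhyolite: 2419 kg/m³ × 9.80665 m/s² × 2570 m = 6.097×10^7 Pa = 0.6097 kbar
Total = 0.08340 + 0.1458 + 0.1360 + 0.6097 = 0.97486 kbar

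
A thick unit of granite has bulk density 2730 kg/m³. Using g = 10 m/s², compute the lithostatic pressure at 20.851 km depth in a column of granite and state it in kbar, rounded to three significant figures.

granite: 2730 kg/m³ × 10 m/s² × 20851 m = 5.692×10^8 Pa = 5.692 kbar

5.69 kbar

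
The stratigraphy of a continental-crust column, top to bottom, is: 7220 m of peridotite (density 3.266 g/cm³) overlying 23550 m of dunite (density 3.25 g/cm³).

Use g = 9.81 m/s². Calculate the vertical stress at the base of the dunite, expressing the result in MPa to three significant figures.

982 MPa

peridotite: 3266 kg/m³ × 9.81 m/s² × 7220 m = 2.313×10^8 Pa = 231.3 MPa
dunite: 3250 kg/m³ × 9.81 m/s² × 23550 m = 7.508×10^8 Pa = 750.8 MPa
Total = 231.3 + 750.8 = 982.16 MPa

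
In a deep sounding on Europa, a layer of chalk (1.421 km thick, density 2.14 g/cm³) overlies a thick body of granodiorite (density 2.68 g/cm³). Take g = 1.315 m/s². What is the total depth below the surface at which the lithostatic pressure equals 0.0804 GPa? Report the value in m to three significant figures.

Pressure at base of upper layers: 2140×1.315×1421 = 3.999×10^6 Pa = 3.999×10^-3 GPa
Remaining pressure to be supplied by granodiorite: 8.040×10^7 − 3.999×10^6 = 7.640×10^7 Pa
Additional depth in granodiorite = 7.640×10^7 Pa / (2680 kg/m³ × 1.315 m/s²) = 21679 m
Total depth = 1421 m + 21679 m = 23100 m

23100 m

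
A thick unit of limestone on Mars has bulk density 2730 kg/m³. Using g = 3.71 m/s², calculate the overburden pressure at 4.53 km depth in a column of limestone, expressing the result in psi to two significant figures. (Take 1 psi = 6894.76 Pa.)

limestone: 2730 kg/m³ × 3.71 m/s² × 4530 m = 4.588×10^7 Pa = 6655 psi

6700 psi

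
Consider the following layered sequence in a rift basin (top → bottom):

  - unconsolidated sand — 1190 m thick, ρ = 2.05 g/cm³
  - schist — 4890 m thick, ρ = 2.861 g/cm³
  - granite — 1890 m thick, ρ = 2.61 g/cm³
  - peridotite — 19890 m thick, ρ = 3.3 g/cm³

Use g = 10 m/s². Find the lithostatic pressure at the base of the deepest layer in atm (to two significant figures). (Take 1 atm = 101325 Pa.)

8600 atm

unconsolidated sand: 2050 kg/m³ × 10 m/s² × 1190 m = 2.439×10^7 Pa = 240.8 atm
schist: 2861 kg/m³ × 10 m/s² × 4890 m = 1.399×10^8 Pa = 1381 atm
granite: 2610 kg/m³ × 10 m/s² × 1890 m = 4.933×10^7 Pa = 486.8 atm
peridotite: 3300 kg/m³ × 10 m/s² × 19890 m = 6.564×10^8 Pa = 6478 atm
Total = 240.8 + 1381 + 486.8 + 6478 = 8586.2 atm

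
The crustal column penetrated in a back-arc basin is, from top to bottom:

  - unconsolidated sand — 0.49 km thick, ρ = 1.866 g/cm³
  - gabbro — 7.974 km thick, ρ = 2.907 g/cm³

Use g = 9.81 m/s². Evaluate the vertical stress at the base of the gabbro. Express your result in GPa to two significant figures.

unconsolidated sand: 1866 kg/m³ × 9.81 m/s² × 490 m = 8.970×10^6 Pa = 8.970×10^-3 GPa
gabbro: 2907 kg/m³ × 9.81 m/s² × 7974 m = 2.274×10^8 Pa = 0.2274 GPa
Total = 8.970×10^-3 + 0.2274 = 0.23637 GPa

0.24 GPa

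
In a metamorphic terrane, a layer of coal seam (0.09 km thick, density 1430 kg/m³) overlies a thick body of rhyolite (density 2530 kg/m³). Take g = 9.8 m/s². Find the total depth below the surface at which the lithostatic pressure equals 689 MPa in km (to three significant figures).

Pressure at base of upper layers: 1430×9.8×90 = 1.261×10^6 Pa = 1.261 MPa
Remaining pressure to be supplied by rhyolite: 6.890×10^8 − 1.261×10^6 = 6.877×10^8 Pa
Additional depth in rhyolite = 6.877×10^8 Pa / (2530 kg/m³ × 9.8 m/s²) = 27738 m
Total depth = 90 m + 27738 m = 27828 m
= 27.828 km

27.8 km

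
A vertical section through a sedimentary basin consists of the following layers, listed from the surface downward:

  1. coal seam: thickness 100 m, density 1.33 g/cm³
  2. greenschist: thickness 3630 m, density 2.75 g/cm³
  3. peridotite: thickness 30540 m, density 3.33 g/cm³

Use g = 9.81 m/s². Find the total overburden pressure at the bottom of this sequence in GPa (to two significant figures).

1.1 GPa

coal seam: 1330 kg/m³ × 9.81 m/s² × 100 m = 1.305×10^6 Pa = 1.305×10^-3 GPa
greenschist: 2750 kg/m³ × 9.81 m/s² × 3630 m = 9.793×10^7 Pa = 0.09793 GPa
peridotite: 3330 kg/m³ × 9.81 m/s² × 30540 m = 9.977×10^8 Pa = 0.9977 GPa
Total = 1.305×10^-3 + 0.09793 + 0.9977 = 1.0969 GPa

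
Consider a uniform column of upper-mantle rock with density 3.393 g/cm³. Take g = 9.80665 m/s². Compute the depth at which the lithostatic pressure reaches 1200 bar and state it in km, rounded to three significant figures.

h = P/(ρg) = 1200 bar / (3393 kg/m³ × 9.80665 m/s²) = 1.200×10^8 Pa / 33274 Pa/m = 3606.4 m
= 3.6064 km

3.61 km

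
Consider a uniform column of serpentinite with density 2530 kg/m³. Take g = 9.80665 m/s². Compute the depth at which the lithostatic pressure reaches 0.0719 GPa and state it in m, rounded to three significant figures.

h = P/(ρg) = 0.0719 GPa / (2530 kg/m³ × 9.80665 m/s²) = 7.190×10^7 Pa / 24811 Pa/m = 2897.9 m

2900 m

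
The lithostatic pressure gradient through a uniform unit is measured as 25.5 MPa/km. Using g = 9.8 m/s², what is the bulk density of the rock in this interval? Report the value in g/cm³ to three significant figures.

2.60 g/cm³

ρ = (dP/dz)/g = 25.5 MPa/km / 9.8 m/s² = 25500 Pa/m / 9.8 m/s² = 2602.0 kg/m³
= 2.602 g/cm³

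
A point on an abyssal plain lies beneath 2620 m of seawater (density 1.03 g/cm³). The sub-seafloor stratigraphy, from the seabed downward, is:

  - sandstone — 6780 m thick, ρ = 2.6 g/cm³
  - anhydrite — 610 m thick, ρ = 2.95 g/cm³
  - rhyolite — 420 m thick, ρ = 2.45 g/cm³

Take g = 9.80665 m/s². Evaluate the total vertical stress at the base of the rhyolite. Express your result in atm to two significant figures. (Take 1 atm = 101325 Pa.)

2200 atm

seawater: 1030 kg/m³ × 9.80665 m/s² × 2620 m = 2.646×10^7 Pa = 261.2 atm
sandstone: 2600 kg/m³ × 9.80665 m/s² × 6780 m = 1.729×10^8 Pa = 1706 atm
anhydrite: 2950 kg/m³ × 9.80665 m/s² × 610 m = 1.765×10^7 Pa = 174.2 atm
rhyolite: 2450 kg/m³ × 9.80665 m/s² × 420 m = 1.009×10^7 Pa = 99.59 atm
Total = 261.2 + 1706 + 174.2 + 99.59 = 2241.0 atm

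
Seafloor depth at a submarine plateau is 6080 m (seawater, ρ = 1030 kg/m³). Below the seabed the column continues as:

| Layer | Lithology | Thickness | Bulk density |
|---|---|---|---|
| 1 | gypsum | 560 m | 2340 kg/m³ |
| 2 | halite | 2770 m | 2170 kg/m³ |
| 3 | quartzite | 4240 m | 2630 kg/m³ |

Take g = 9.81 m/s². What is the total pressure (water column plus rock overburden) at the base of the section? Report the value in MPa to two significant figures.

seawater: 1030 kg/m³ × 9.81 m/s² × 6080 m = 6.143×10^7 Pa = 61.43 MPa
gypsum: 2340 kg/m³ × 9.81 m/s² × 560 m = 1.286×10^7 Pa = 12.86 MPa
halite: 2170 kg/m³ × 9.81 m/s² × 2770 m = 5.897×10^7 Pa = 58.97 MPa
quartzite: 2630 kg/m³ × 9.81 m/s² × 4240 m = 1.094×10^8 Pa = 109.4 MPa
Total = 61.43 + 12.86 + 58.97 + 109.4 = 242.65 MPa

240 MPa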